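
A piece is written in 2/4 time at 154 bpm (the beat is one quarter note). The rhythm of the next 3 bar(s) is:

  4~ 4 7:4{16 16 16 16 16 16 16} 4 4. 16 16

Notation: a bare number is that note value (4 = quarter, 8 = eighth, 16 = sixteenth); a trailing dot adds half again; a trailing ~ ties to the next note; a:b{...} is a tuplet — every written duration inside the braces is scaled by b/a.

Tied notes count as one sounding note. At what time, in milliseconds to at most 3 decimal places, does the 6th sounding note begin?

1. 0.0ms @ 0 + 779.221ms (2)
2. 779.221ms @ 2 + 55.659ms (1/7)
3. 834.879ms @ 15/7 + 55.659ms (1/7)
4. 890.538ms @ 16/7 + 55.659ms (1/7)
5. 946.197ms @ 17/7 + 55.659ms (1/7)
6. 1001.855ms @ 18/7 + 55.659ms (1/7)
7. 1057.514ms @ 19/7 + 55.659ms (1/7)
8. 1113.173ms @ 20/7 + 55.659ms (1/7)
9. 1168.831ms @ 3 + 389.61ms (1)
10. 1558.442ms @ 4 + 584.416ms (3/2)
11. 2142.857ms @ 11/2 + 97.403ms (1/4)
12. 2240.26ms @ 23/4 + 97.403ms (1/4)

note 6 onset = 18/7b = 1001.855ms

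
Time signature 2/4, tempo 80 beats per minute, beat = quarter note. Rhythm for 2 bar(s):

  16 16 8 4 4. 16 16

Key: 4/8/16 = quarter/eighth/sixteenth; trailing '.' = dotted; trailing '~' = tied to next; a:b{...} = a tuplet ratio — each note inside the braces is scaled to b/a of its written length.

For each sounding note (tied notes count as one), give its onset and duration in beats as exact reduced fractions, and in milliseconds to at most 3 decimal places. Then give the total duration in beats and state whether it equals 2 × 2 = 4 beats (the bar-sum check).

1) 0.0ms=0b +187.5ms=1/4b
2) 187.5ms=1/4b +187.5ms=1/4b
3) 375.0ms=1/2b +375.0ms=1/2b
4) 750.0ms=1b +750.0ms=1b
5) 1500.0ms=2b +1125.0ms=3/2b
6) 2625.0ms=7/2b +187.5ms=1/4b
7) 2812.5ms=15/4b +187.5ms=1/4b
Σ=4b of 4 (80bpm 2/4) — PASS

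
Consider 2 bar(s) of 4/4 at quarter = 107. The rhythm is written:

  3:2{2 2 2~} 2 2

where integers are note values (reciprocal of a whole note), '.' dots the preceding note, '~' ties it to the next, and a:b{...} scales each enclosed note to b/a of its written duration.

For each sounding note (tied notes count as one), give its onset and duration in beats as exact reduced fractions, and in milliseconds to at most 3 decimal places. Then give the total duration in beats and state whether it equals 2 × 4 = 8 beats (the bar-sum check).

1) 0.0ms=0b +747.664ms=4/3b
2) 747.664ms=4/3b +747.664ms=4/3b
3) 1495.327ms=8/3b +1869.159ms=10/3b
4) 3364.486ms=6b +1121.495ms=2b
Σ=8b of 8 (107bpm 4/4) — PASS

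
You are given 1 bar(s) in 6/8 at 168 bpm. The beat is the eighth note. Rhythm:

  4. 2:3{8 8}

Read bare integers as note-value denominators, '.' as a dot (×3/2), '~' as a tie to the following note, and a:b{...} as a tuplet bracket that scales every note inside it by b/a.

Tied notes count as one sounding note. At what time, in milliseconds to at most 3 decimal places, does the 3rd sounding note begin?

1. 0.0ms @ 0 + 1071.429ms (3)
2. 1071.429ms @ 3 + 535.714ms (3/2)
3. 1607.143ms @ 9/2 + 535.714ms (3/2)

note 3 onset = 9/2b = 1607.143ms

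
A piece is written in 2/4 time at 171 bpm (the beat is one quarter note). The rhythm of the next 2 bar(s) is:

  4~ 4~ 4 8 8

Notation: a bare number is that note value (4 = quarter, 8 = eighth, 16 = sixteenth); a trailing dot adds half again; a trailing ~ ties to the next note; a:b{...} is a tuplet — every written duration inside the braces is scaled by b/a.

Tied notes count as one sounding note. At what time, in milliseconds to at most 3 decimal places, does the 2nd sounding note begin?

1. 0.0ms @ 0 + 1052.632ms (3)
2. 1052.632ms @ 3 + 175.439ms (1/2)
3. 1228.07ms @ 7/2 + 175.439ms (1/2)

note 2 onset = 3b = 1052.632ms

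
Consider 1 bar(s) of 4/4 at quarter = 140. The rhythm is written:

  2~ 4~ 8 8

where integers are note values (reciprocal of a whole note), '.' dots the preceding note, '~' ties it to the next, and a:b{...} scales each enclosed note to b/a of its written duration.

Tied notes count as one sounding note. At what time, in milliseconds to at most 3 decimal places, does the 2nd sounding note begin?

note 2 onset = 7/2b = 1500.0ms

1. 0.0ms @ 0 + 1500.0ms (7/2)
2. 1500.0ms @ 7/2 + 214.286ms (1/2)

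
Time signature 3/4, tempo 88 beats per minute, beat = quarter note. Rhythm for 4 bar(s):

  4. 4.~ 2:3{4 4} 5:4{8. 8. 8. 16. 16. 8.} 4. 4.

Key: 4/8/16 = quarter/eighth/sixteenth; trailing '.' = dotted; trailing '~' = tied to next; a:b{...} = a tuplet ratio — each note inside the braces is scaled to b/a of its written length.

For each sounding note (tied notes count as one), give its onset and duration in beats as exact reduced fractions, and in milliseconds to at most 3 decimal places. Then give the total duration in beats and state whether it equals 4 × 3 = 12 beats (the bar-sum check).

1) 0.0ms=0b +1022.727ms=3/2b
2) 1022.727ms=3/2b +2045.455ms=3b
3) 3068.182ms=9/2b +1022.727ms=3/2b
4) 4090.909ms=6b +409.091ms=3/5b
5) 4500.0ms=33/5b +409.091ms=3/5b
6) 4909.091ms=36/5b +409.091ms=3/5b
7) 5318.182ms=39/5b +204.545ms=3/10b
8) 5522.727ms=81/10b +204.545ms=3/10b
9) 5727.273ms=42/5b +409.091ms=3/5b
10) 6136.364ms=9b +1022.727ms=3/2b
11) 7159.091ms=21/2b +1022.727ms=3/2b
Σ=12b of 12 (88bpm 3/4) — PASS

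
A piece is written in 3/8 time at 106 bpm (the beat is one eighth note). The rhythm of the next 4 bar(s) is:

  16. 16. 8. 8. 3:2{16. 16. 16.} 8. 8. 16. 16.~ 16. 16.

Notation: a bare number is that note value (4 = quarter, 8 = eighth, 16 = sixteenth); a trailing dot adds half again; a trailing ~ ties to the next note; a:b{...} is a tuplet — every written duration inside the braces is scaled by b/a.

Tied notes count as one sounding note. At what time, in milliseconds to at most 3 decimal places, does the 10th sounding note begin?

note 10 onset = 9b = 5094.34ms

1. 0.0ms @ 0 + 424.528ms (3/4)
2. 424.528ms @ 3/4 + 424.528ms (3/4)
3. 849.057ms @ 3/2 + 849.057ms (3/2)
4. 1698.113ms @ 3 + 849.057ms (3/2)
5. 2547.17ms @ 9/2 + 283.019ms (1/2)
6. 2830.189ms @ 5 + 283.019ms (1/2)
7. 3113.208ms @ 11/2 + 283.019ms (1/2)
8. 3396.226ms @ 6 + 849.057ms (3/2)
9. 4245.283ms @ 15/2 + 849.057ms (3/2)
10. 5094.34ms @ 9 + 424.528ms (3/4)
11. 5518.868ms @ 39/4 + 849.057ms (3/2)
12. 6367.925ms @ 45/4 + 424.528ms (3/4)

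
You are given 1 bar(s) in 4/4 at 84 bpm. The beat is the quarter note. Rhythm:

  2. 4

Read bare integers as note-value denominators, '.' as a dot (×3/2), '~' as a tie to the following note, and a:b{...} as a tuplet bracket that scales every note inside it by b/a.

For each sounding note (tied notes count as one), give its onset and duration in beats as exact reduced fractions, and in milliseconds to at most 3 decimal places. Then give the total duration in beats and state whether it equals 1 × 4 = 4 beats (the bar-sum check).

1) 0.0ms=0b +2142.857ms=3b
2) 2142.857ms=3b +714.286ms=1b
Σ=4b of 4 (84bpm 4/4) — PASS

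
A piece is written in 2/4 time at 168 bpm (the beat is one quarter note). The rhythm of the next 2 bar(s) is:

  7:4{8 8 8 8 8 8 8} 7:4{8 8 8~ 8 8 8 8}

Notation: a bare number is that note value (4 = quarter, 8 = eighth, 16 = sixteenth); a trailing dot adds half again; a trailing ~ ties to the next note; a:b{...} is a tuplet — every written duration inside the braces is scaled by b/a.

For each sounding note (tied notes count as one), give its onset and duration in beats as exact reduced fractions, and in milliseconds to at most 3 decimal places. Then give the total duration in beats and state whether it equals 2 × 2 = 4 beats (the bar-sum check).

1) 0.0ms=0b +102.041ms=2/7b
2) 102.041ms=2/7b +102.041ms=2/7b
3) 204.082ms=4/7b +102.041ms=2/7b
4) 306.122ms=6/7b +102.041ms=2/7b
5) 408.163ms=8/7b +102.041ms=2/7b
6) 510.204ms=10/7b +102.041ms=2/7b
7) 612.245ms=12/7b +102.041ms=2/7b
8) 714.286ms=2b +102.041ms=2/7b
9) 816.327ms=16/7b +102.041ms=2/7b
10) 918.367ms=18/7b +204.082ms=4/7b
11) 1122.449ms=22/7b +102.041ms=2/7b
12) 1224.49ms=24/7b +102.041ms=2/7b
13) 1326.531ms=26/7b +102.041ms=2/7b
Σ=4b of 4 (168bpm 2/4) — PASS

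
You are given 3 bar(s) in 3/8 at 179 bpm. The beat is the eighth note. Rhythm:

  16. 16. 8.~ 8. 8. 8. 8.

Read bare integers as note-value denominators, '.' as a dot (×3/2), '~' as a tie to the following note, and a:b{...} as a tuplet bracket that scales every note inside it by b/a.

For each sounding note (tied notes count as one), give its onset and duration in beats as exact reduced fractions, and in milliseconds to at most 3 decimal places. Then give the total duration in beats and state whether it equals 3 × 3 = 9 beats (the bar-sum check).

1) 0.0ms=0b +251.397ms=3/4b
2) 251.397ms=3/4b +251.397ms=3/4b
3) 502.793ms=3/2b +1005.587ms=3b
4) 1508.38ms=9/2b +502.793ms=3/2b
5) 2011.173ms=6b +502.793ms=3/2b
6) 2513.966ms=15/2b +502.793ms=3/2b
Σ=9b of 9 (179bpm 3/8) — PASS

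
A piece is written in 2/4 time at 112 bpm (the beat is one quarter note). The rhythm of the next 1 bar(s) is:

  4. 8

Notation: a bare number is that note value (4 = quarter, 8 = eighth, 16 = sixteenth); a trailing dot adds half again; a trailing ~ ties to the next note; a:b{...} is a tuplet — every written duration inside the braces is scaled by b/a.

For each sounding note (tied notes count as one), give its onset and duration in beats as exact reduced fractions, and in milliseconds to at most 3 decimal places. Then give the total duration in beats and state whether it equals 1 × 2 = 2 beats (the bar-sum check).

1) 0.0ms=0b +803.571ms=3/2b
2) 803.571ms=3/2b +267.857ms=1/2b
Σ=2b of 2 (112bpm 2/4) — PASS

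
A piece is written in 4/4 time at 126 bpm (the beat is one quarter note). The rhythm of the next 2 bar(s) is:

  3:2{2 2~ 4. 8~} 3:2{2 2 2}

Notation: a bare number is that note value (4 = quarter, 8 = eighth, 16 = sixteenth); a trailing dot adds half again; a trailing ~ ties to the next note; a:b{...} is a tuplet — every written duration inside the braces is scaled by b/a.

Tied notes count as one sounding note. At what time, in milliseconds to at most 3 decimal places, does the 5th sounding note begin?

1. 0.0ms @ 0 + 634.921ms (4/3)
2. 634.921ms @ 4/3 + 1111.111ms (7/3)
3. 1746.032ms @ 11/3 + 793.651ms (5/3)
4. 2539.683ms @ 16/3 + 634.921ms (4/3)
5. 3174.603ms @ 20/3 + 634.921ms (4/3)

note 5 onset = 20/3b = 3174.603ms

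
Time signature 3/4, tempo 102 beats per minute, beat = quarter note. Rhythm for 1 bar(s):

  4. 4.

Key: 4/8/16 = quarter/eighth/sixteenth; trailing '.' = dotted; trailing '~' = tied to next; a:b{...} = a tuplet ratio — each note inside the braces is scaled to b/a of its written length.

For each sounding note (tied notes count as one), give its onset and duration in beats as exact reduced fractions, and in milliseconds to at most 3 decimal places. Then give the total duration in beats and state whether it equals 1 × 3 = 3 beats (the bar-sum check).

1) 0.0ms=0b +882.353ms=3/2b
2) 882.353ms=3/2b +882.353ms=3/2b
Σ=3b of 3 (102bpm 3/4) — PASS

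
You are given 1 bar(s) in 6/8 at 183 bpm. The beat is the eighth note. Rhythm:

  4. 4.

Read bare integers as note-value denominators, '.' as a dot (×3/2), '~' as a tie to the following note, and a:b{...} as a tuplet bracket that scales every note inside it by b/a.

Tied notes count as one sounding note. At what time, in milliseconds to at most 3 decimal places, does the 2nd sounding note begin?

note 2 onset = 3b = 983.607ms

1. 0.0ms @ 0 + 983.607ms (3)
2. 983.607ms @ 3 + 983.607ms (3)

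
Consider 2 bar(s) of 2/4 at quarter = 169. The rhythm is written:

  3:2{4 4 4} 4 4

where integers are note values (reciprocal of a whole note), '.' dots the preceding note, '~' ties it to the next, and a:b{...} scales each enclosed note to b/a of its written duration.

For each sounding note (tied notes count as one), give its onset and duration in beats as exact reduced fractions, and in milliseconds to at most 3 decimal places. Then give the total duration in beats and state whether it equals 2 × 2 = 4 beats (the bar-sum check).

1) 0.0ms=0b +236.686ms=2/3b
2) 236.686ms=2/3b +236.686ms=2/3b
3) 473.373ms=4/3b +236.686ms=2/3b
4) 710.059ms=2b +355.03ms=1b
5) 1065.089ms=3b +355.03ms=1b
Σ=4b of 4 (169bpm 2/4) — PASS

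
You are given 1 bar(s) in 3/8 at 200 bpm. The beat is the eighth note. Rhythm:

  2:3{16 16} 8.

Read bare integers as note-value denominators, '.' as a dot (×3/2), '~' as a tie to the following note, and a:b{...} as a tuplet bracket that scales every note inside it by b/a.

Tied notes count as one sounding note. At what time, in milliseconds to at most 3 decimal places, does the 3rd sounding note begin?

note 3 onset = 3/2b = 450.0ms

1. 0.0ms @ 0 + 225.0ms (3/4)
2. 225.0ms @ 3/4 + 225.0ms (3/4)
3. 450.0ms @ 3/2 + 450.0ms (3/2)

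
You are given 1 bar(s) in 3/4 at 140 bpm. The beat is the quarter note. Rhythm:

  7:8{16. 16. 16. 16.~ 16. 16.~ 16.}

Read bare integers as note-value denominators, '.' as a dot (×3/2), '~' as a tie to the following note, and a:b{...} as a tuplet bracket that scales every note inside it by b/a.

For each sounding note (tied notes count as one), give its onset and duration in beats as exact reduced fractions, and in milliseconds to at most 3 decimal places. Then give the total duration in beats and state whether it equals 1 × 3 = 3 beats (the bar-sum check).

1) 0.0ms=0b +183.673ms=3/7b
2) 183.673ms=3/7b +183.673ms=3/7b
3) 367.347ms=6/7b +183.673ms=3/7b
4) 551.02ms=9/7b +367.347ms=6/7b
5) 918.367ms=15/7b +367.347ms=6/7b
Σ=3b of 3 (140bpm 3/4) — PASS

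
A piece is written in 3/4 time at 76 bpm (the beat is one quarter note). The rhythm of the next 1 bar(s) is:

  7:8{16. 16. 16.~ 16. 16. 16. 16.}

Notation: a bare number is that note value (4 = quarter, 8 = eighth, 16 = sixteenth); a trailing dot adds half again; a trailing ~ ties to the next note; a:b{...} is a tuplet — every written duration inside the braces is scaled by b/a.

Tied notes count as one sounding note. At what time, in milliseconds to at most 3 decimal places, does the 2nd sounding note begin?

note 2 onset = 3/7b = 338.346ms

1. 0.0ms @ 0 + 338.346ms (3/7)
2. 338.346ms @ 3/7 + 338.346ms (3/7)
3. 676.692ms @ 6/7 + 676.692ms (6/7)
4. 1353.383ms @ 12/7 + 338.346ms (3/7)
5. 1691.729ms @ 15/7 + 338.346ms (3/7)
6. 2030.075ms @ 18/7 + 338.346ms (3/7)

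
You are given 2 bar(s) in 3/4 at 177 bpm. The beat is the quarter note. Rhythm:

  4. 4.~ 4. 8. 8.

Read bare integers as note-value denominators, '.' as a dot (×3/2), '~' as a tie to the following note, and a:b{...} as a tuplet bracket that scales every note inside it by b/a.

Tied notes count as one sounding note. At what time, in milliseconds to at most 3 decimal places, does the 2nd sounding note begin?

note 2 onset = 3/2b = 508.475ms

1. 0.0ms @ 0 + 508.475ms (3/2)
2. 508.475ms @ 3/2 + 1016.949ms (3)
3. 1525.424ms @ 9/2 + 254.237ms (3/4)
4. 1779.661ms @ 21/4 + 254.237ms (3/4)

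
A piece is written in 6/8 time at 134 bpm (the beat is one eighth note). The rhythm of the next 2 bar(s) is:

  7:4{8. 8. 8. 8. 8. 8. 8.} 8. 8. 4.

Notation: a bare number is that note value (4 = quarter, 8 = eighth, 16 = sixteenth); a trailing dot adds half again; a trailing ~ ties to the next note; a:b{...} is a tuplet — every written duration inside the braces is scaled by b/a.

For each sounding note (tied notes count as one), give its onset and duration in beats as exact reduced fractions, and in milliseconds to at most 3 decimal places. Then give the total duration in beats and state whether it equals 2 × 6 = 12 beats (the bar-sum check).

1) 0.0ms=0b +383.795ms=6/7b
2) 383.795ms=6/7b +383.795ms=6/7b
3) 767.591ms=12/7b +383.795ms=6/7b
4) 1151.386ms=18/7b +383.795ms=6/7b
5) 1535.181ms=24/7b +383.795ms=6/7b
6) 1918.977ms=30/7b +383.795ms=6/7b
7) 2302.772ms=36/7b +383.795ms=6/7b
8) 2686.567ms=6b +671.642ms=3/2b
9) 3358.209ms=15/2b +671.642ms=3/2b
10) 4029.851ms=9b +1343.284ms=3b
Σ=12b of 12 (134bpm 6/8) — PASS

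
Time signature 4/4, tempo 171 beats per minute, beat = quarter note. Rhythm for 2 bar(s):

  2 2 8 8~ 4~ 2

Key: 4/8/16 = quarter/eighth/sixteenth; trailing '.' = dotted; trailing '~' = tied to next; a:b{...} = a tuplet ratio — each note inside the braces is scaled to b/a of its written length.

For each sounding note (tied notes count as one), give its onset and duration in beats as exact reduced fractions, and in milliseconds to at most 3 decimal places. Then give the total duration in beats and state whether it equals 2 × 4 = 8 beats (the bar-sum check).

1) 0.0ms=0b +701.754ms=2b
2) 701.754ms=2b +701.754ms=2b
3) 1403.509ms=4b +175.439ms=1/2b
4) 1578.947ms=9/2b +1228.07ms=7/2b
Σ=8b of 8 (171bpm 4/4) — PASS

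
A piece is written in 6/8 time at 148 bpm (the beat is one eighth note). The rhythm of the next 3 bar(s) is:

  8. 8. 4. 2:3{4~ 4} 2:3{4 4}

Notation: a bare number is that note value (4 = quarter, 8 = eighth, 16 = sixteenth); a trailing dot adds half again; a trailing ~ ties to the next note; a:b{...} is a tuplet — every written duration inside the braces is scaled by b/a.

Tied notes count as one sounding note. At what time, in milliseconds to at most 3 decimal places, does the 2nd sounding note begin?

1. 0.0ms @ 0 + 608.108ms (3/2)
2. 608.108ms @ 3/2 + 608.108ms (3/2)
3. 1216.216ms @ 3 + 1216.216ms (3)
4. 2432.432ms @ 6 + 2432.432ms (6)
5. 4864.865ms @ 12 + 1216.216ms (3)
6. 6081.081ms @ 15 + 1216.216ms (3)

note 2 onset = 3/2b = 608.108ms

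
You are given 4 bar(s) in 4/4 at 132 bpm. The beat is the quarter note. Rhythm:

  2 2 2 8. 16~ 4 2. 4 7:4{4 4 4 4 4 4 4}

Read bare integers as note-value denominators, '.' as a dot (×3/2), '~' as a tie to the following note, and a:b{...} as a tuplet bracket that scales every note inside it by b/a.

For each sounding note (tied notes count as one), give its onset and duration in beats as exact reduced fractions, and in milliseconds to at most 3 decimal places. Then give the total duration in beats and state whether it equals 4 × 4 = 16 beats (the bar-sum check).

1) 0.0ms=0b +909.091ms=2b
2) 909.091ms=2b +909.091ms=2b
3) 1818.182ms=4b +909.091ms=2b
4) 2727.273ms=6b +340.909ms=3/4b
5) 3068.182ms=27/4b +568.182ms=5/4b
6) 3636.364ms=8b +1363.636ms=3b
7) 5000.0ms=11b +454.545ms=1b
8) 5454.545ms=12b +259.74ms=4/7b
9) 5714.286ms=88/7b +259.74ms=4/7b
10) 5974.026ms=92/7b +259.74ms=4/7b
11) 6233.766ms=96/7b +259.74ms=4/7b
12) 6493.506ms=100/7b +259.74ms=4/7b
13) 6753.247ms=104/7b +259.74ms=4/7b
14) 7012.987ms=108/7b +259.74ms=4/7b
Σ=16b of 16 (132bpm 4/4) — PASS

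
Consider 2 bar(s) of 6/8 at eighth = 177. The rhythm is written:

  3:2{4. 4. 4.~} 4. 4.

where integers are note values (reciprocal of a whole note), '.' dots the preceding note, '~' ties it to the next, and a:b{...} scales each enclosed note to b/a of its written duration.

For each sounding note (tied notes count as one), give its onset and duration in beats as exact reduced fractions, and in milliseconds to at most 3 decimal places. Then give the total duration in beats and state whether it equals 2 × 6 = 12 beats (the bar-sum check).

1) 0.0ms=0b +677.966ms=2b
2) 677.966ms=2b +677.966ms=2b
3) 1355.932ms=4b +1694.915ms=5b
4) 3050.847ms=9b +1016.949ms=3b
Σ=12b of 12 (177bpm 6/8) — PASS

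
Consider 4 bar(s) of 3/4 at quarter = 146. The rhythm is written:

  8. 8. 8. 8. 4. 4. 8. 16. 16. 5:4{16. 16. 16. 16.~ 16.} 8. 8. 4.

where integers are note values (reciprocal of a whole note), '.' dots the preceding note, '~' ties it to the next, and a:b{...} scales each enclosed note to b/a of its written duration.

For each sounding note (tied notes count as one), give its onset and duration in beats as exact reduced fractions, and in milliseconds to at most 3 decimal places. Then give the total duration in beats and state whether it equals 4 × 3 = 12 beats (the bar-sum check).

1) 0.0ms=0b +308.219ms=3/4b
2) 308.219ms=3/4b +308.219ms=3/4b
3) 616.438ms=3/2b +308.219ms=3/4b
4) 924.658ms=9/4b +308.219ms=3/4b
5) 1232.877ms=3b +616.438ms=3/2b
6) 1849.315ms=9/2b +616.438ms=3/2b
7) 2465.753ms=6b +308.219ms=3/4b
8) 2773.973ms=27/4b +154.11ms=3/8b
9) 2928.082ms=57/8b +154.11ms=3/8b
10) 3082.192ms=15/2b +123.288ms=3/10b
11) 3205.479ms=39/5b +123.288ms=3/10b
12) 3328.767ms=81/10b +123.288ms=3/10b
13) 3452.055ms=42/5b +246.575ms=3/5b
14) 3698.63ms=9b +308.219ms=3/4b
15) 4006.849ms=39/4b +308.219ms=3/4b
16) 4315.068ms=21/2b +616.438ms=3/2b
Σ=12b of 12 (146bpm 3/4) — PASS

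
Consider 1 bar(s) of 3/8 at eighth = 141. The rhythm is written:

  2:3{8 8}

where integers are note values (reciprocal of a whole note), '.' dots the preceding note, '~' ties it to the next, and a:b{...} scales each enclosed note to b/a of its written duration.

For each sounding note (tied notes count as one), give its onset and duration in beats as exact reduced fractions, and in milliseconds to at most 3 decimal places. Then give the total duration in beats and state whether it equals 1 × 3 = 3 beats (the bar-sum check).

1) 0.0ms=0b +638.298ms=3/2b
2) 638.298ms=3/2b +638.298ms=3/2b
Σ=3b of 3 (141bpm 3/8) — PASS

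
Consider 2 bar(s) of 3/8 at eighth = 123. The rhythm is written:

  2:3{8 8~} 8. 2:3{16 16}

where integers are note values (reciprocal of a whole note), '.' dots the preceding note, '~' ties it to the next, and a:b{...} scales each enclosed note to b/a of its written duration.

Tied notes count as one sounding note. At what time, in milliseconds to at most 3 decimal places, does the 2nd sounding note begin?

1. 0.0ms @ 0 + 731.707ms (3/2)
2. 731.707ms @ 3/2 + 1463.415ms (3)
3. 2195.122ms @ 9/2 + 365.854ms (3/4)
4. 2560.976ms @ 21/4 + 365.854ms (3/4)

note 2 onset = 3/2b = 731.707ms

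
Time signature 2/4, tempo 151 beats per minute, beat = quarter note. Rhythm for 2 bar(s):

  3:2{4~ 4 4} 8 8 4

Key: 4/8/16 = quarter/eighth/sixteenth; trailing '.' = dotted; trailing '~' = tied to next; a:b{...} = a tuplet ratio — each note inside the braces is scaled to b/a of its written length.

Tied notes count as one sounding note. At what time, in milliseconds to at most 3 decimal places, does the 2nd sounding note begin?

1. 0.0ms @ 0 + 529.801ms (4/3)
2. 529.801ms @ 4/3 + 264.901ms (2/3)
3. 794.702ms @ 2 + 198.675ms (1/2)
4. 993.377ms @ 5/2 + 198.675ms (1/2)
5. 1192.053ms @ 3 + 397.351ms (1)

note 2 onset = 4/3b = 529.801ms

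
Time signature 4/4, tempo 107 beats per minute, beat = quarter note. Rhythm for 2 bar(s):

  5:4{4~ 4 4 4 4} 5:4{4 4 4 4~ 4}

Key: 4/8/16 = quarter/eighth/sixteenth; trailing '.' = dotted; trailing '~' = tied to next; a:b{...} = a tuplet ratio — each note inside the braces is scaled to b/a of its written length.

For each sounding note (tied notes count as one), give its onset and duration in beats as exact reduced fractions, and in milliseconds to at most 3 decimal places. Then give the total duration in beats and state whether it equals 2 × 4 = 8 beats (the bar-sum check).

1) 0.0ms=0b +897.196ms=8/5b
2) 897.196ms=8/5b +448.598ms=4/5b
3) 1345.794ms=12/5b +448.598ms=4/5b
4) 1794.393ms=16/5b +448.598ms=4/5b
5) 2242.991ms=4b +448.598ms=4/5b
6) 2691.589ms=24/5b +448.598ms=4/5b
7) 3140.187ms=28/5b +448.598ms=4/5b
8) 3588.785ms=32/5b +897.196ms=8/5b
Σ=8b of 8 (107bpm 4/4) — PASS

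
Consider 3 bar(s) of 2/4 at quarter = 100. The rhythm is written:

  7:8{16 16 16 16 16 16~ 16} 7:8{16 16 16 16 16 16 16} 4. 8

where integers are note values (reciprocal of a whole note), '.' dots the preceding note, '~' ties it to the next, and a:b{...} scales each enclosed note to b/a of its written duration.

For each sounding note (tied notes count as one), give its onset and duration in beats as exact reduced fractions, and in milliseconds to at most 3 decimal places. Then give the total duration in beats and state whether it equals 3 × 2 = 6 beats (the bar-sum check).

1) 0.0ms=0b +171.429ms=2/7b
2) 171.429ms=2/7b +171.429ms=2/7b
3) 342.857ms=4/7b +171.429ms=2/7b
4) 514.286ms=6/7b +171.429ms=2/7b
5) 685.714ms=8/7b +171.429ms=2/7b
6) 857.143ms=10/7b +342.857ms=4/7b
7) 1200.0ms=2b +171.429ms=2/7b
8) 1371.429ms=16/7b +171.429ms=2/7b
9) 1542.857ms=18/7b +171.429ms=2/7b
10) 1714.286ms=20/7b +171.429ms=2/7b
11) 1885.714ms=22/7b +171.429ms=2/7b
12) 2057.143ms=24/7b +171.429ms=2/7b
13) 2228.571ms=26/7b +171.429ms=2/7b
14) 2400.0ms=4b +900.0ms=3/2b
15) 3300.0ms=11/2b +300.0ms=1/2b
Σ=6b of 6 (100bpm 2/4) — PASS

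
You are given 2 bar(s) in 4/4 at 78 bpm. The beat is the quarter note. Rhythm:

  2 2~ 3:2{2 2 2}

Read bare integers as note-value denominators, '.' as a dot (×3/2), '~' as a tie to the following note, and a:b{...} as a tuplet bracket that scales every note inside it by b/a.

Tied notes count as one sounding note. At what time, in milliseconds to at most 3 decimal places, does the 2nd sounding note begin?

note 2 onset = 2b = 1538.462ms

1. 0.0ms @ 0 + 1538.462ms (2)
2. 1538.462ms @ 2 + 2564.103ms (10/3)
3. 4102.564ms @ 16/3 + 1025.641ms (4/3)
4. 5128.205ms @ 20/3 + 1025.641ms (4/3)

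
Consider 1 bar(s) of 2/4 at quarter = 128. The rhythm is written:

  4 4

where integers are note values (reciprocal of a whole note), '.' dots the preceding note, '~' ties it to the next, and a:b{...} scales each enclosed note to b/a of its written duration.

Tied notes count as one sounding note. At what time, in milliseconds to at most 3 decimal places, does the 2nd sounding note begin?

1. 0.0ms @ 0 + 468.75ms (1)
2. 468.75ms @ 1 + 468.75ms (1)

note 2 onset = 1b = 468.75ms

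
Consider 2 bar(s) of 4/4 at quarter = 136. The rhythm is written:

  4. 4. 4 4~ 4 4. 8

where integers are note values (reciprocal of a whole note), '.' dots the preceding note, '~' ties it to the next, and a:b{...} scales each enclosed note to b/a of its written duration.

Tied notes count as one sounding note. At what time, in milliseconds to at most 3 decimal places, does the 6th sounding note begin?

note 6 onset = 15/2b = 3308.824ms

1. 0.0ms @ 0 + 661.765ms (3/2)
2. 661.765ms @ 3/2 + 661.765ms (3/2)
3. 1323.529ms @ 3 + 441.176ms (1)
4. 1764.706ms @ 4 + 882.353ms (2)
5. 2647.059ms @ 6 + 661.765ms (3/2)
6. 3308.824ms @ 15/2 + 220.588ms (1/2)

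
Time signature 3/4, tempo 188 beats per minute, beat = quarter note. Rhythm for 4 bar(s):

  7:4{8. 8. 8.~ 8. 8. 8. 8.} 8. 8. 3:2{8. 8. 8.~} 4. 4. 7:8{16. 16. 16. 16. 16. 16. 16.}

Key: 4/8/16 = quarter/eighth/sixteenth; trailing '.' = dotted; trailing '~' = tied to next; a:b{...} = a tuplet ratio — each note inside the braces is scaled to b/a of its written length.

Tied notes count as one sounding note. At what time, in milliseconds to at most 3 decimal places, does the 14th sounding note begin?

1. 0.0ms @ 0 + 136.778ms (3/7)
2. 136.778ms @ 3/7 + 136.778ms (3/7)
3. 273.556ms @ 6/7 + 273.556ms (6/7)
4. 547.112ms @ 12/7 + 136.778ms (3/7)
5. 683.891ms @ 15/7 + 136.778ms (3/7)
6. 820.669ms @ 18/7 + 136.778ms (3/7)
7. 957.447ms @ 3 + 239.362ms (3/4)
8. 1196.809ms @ 15/4 + 239.362ms (3/4)
9. 1436.17ms @ 9/2 + 159.574ms (1/2)
10. 1595.745ms @ 5 + 159.574ms (1/2)
11. 1755.319ms @ 11/2 + 638.298ms (2)
12. 2393.617ms @ 15/2 + 478.723ms (3/2)
13. 2872.34ms @ 9 + 136.778ms (3/7)
14. 3009.119ms @ 66/7 + 136.778ms (3/7)
15. 3145.897ms @ 69/7 + 136.778ms (3/7)
16. 3282.675ms @ 72/7 + 136.778ms (3/7)
17. 3419.453ms @ 75/7 + 136.778ms (3/7)
18. 3556.231ms @ 78/7 + 136.778ms (3/7)
19. 3693.009ms @ 81/7 + 136.778ms (3/7)

note 14 onset = 66/7b = 3009.119ms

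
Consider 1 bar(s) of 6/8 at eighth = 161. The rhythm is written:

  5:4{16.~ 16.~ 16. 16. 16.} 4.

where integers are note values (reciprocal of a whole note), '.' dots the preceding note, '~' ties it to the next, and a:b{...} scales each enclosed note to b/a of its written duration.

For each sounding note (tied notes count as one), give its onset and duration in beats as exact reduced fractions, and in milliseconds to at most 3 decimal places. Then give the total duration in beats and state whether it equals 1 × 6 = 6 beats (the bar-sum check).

1) 0.0ms=0b +670.807ms=9/5b
2) 670.807ms=9/5b +223.602ms=3/5b
3) 894.41ms=12/5b +223.602ms=3/5b
4) 1118.012ms=3b +1118.012ms=3b
Σ=6b of 6 (161bpm 6/8) — PASS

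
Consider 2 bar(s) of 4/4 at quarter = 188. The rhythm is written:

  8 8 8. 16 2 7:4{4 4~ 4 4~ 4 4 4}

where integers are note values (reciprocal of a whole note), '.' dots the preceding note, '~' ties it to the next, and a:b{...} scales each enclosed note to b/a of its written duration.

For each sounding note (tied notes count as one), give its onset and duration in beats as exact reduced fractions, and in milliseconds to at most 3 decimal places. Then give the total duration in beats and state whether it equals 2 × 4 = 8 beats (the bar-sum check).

1) 0.0ms=0b +159.574ms=1/2b
2) 159.574ms=1/2b +159.574ms=1/2b
3) 319.149ms=1b +239.362ms=3/4b
4) 558.511ms=7/4b +79.787ms=1/4b
5) 638.298ms=2b +638.298ms=2b
6) 1276.596ms=4b +182.371ms=4/7b
7) 1458.967ms=32/7b +364.742ms=8/7b
8) 1823.708ms=40/7b +364.742ms=8/7b
9) 2188.45ms=48/7b +182.371ms=4/7b
10) 2370.821ms=52/7b +182.371ms=4/7b
Σ=8b of 8 (188bpm 4/4) — PASS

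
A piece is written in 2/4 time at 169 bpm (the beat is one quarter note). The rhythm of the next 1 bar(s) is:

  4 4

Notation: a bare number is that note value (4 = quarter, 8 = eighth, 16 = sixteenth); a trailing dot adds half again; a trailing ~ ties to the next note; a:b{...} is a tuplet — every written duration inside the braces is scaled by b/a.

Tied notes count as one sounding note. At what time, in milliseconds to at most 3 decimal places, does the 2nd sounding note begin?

note 2 onset = 1b = 355.03ms

1. 0.0ms @ 0 + 355.03ms (1)
2. 355.03ms @ 1 + 355.03ms (1)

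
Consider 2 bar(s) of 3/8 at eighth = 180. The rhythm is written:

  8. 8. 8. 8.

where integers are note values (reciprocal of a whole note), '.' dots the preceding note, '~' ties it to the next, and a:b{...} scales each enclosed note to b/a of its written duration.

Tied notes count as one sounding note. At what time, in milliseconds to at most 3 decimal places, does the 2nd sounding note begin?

note 2 onset = 3/2b = 500.0ms

1. 0.0ms @ 0 + 500.0ms (3/2)
2. 500.0ms @ 3/2 + 500.0ms (3/2)
3. 1000.0ms @ 3 + 500.0ms (3/2)
4. 1500.0ms @ 9/2 + 500.0ms (3/2)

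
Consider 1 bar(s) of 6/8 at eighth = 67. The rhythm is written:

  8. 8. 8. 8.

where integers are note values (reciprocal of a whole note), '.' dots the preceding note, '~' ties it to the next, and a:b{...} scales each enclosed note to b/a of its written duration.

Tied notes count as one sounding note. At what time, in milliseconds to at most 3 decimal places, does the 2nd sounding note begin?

1. 0.0ms @ 0 + 1343.284ms (3/2)
2. 1343.284ms @ 3/2 + 1343.284ms (3/2)
3. 2686.567ms @ 3 + 1343.284ms (3/2)
4. 4029.851ms @ 9/2 + 1343.284ms (3/2)

note 2 onset = 3/2b = 1343.284ms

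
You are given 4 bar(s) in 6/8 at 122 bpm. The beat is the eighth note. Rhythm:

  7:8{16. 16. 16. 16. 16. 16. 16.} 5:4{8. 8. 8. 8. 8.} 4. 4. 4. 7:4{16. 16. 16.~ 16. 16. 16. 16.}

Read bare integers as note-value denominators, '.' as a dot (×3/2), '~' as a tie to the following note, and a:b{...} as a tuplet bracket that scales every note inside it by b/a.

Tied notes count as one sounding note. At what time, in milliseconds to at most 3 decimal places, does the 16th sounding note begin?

1. 0.0ms @ 0 + 421.546ms (6/7)
2. 421.546ms @ 6/7 + 421.546ms (6/7)
3. 843.091ms @ 12/7 + 421.546ms (6/7)
4. 1264.637ms @ 18/7 + 421.546ms (6/7)
5. 1686.183ms @ 24/7 + 421.546ms (6/7)
6. 2107.728ms @ 30/7 + 421.546ms (6/7)
7. 2529.274ms @ 36/7 + 421.546ms (6/7)
8. 2950.82ms @ 6 + 590.164ms (6/5)
9. 3540.984ms @ 36/5 + 590.164ms (6/5)
10. 4131.148ms @ 42/5 + 590.164ms (6/5)
11. 4721.311ms @ 48/5 + 590.164ms (6/5)
12. 5311.475ms @ 54/5 + 590.164ms (6/5)
13. 5901.639ms @ 12 + 1475.41ms (3)
14. 7377.049ms @ 15 + 1475.41ms (3)
15. 8852.459ms @ 18 + 1475.41ms (3)
16. 10327.869ms @ 21 + 210.773ms (3/7)
17. 10538.642ms @ 150/7 + 210.773ms (3/7)
18. 10749.415ms @ 153/7 + 421.546ms (6/7)
19. 11170.96ms @ 159/7 + 210.773ms (3/7)
20. 11381.733ms @ 162/7 + 210.773ms (3/7)
21. 11592.506ms @ 165/7 + 210.773ms (3/7)

note 16 onset = 21b = 10327.869ms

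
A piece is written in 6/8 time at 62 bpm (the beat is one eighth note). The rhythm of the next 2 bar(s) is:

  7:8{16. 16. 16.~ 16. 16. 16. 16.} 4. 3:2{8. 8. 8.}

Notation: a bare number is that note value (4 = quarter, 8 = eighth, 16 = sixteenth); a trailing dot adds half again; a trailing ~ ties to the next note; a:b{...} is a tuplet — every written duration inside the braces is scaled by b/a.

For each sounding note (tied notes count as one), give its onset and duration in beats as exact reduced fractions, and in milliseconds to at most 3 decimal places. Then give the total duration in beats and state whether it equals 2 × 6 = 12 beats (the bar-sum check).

1) 0.0ms=0b +829.493ms=6/7b
2) 829.493ms=6/7b +829.493ms=6/7b
3) 1658.986ms=12/7b +1658.986ms=12/7b
4) 3317.972ms=24/7b +829.493ms=6/7b
5) 4147.465ms=30/7b +829.493ms=6/7b
6) 4976.959ms=36/7b +829.493ms=6/7b
7) 5806.452ms=6b +2903.226ms=3b
8) 8709.677ms=9b +967.742ms=1b
9) 9677.419ms=10b +967.742ms=1b
10) 10645.161ms=11b +967.742ms=1b
Σ=12b of 12 (62bpm 6/8) — PASS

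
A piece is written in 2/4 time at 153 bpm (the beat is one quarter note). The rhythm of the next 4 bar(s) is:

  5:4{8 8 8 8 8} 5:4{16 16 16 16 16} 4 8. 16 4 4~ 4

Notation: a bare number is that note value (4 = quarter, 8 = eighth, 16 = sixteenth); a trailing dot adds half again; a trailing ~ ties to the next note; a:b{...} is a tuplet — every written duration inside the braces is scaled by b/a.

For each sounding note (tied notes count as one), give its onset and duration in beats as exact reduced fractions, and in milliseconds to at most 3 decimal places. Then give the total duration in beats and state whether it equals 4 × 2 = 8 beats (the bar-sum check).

1) 0.0ms=0b +156.863ms=2/5b
2) 156.863ms=2/5b +156.863ms=2/5b
3) 313.725ms=4/5b +156.863ms=2/5b
4) 470.588ms=6/5b +156.863ms=2/5b
5) 627.451ms=8/5b +156.863ms=2/5b
6) 784.314ms=2b +78.431ms=1/5b
7) 862.745ms=11/5b +78.431ms=1/5b
8) 941.176ms=12/5b +78.431ms=1/5b
9) 1019.608ms=13/5b +78.431ms=1/5b
10) 1098.039ms=14/5b +78.431ms=1/5b
11) 1176.471ms=3b +392.157ms=1b
12) 1568.627ms=4b +294.118ms=3/4b
13) 1862.745ms=19/4b +98.039ms=1/4b
14) 1960.784ms=5b +392.157ms=1b
15) 2352.941ms=6b +784.314ms=2b
Σ=8b of 8 (153bpm 2/4) — PASS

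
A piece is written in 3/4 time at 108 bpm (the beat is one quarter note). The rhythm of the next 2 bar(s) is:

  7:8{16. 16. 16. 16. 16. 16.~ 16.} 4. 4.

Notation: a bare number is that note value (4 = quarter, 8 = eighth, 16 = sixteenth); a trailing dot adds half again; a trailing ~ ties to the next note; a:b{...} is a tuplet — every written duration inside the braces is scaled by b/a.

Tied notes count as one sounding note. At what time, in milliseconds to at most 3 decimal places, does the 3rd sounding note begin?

1. 0.0ms @ 0 + 238.095ms (3/7)
2. 238.095ms @ 3/7 + 238.095ms (3/7)
3. 476.19ms @ 6/7 + 238.095ms (3/7)
4. 714.286ms @ 9/7 + 238.095ms (3/7)
5. 952.381ms @ 12/7 + 238.095ms (3/7)
6. 1190.476ms @ 15/7 + 476.19ms (6/7)
7. 1666.667ms @ 3 + 833.333ms (3/2)
8. 2500.0ms @ 9/2 + 833.333ms (3/2)

note 3 onset = 6/7b = 476.19ms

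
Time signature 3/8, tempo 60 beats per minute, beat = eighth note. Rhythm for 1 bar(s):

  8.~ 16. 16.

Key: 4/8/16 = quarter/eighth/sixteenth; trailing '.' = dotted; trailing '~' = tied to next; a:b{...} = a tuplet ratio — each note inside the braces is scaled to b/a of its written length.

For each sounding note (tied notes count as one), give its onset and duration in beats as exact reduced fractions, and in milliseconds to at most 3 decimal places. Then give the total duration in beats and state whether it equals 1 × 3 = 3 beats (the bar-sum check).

1) 0.0ms=0b +2250.0ms=9/4b
2) 2250.0ms=9/4b +750.0ms=3/4b
Σ=3b of 3 (60bpm 3/8) — PASS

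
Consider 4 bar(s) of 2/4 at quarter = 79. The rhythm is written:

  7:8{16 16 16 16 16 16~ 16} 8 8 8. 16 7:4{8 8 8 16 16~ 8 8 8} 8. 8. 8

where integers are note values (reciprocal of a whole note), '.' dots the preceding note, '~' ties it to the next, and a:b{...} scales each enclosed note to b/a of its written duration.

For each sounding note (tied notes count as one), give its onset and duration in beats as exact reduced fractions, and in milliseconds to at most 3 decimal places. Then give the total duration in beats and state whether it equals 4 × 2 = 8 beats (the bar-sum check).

1) 0.0ms=0b +216.998ms=2/7b
2) 216.998ms=2/7b +216.998ms=2/7b
3) 433.996ms=4/7b +216.998ms=2/7b
4) 650.995ms=6/7b +216.998ms=2/7b
5) 867.993ms=8/7b +216.998ms=2/7b
6) 1084.991ms=10/7b +433.996ms=4/7b
7) 1518.987ms=2b +379.747ms=1/2b
8) 1898.734ms=5/2b +379.747ms=1/2b
9) 2278.481ms=3b +569.62ms=3/4b
10) 2848.101ms=15/4b +189.873ms=1/4b
11) 3037.975ms=4b +216.998ms=2/7b
12) 3254.973ms=30/7b +216.998ms=2/7b
13) 3471.971ms=32/7b +216.998ms=2/7b
14) 3688.969ms=34/7b +108.499ms=1/7b
15) 3797.468ms=5b +325.497ms=3/7b
16) 4122.966ms=38/7b +216.998ms=2/7b
17) 4339.964ms=40/7b +216.998ms=2/7b
18) 4556.962ms=6b +569.62ms=3/4b
19) 5126.582ms=27/4b +569.62ms=3/4b
20) 5696.203ms=15/2b +379.747ms=1/2b
Σ=8b of 8 (79bpm 2/4) — PASS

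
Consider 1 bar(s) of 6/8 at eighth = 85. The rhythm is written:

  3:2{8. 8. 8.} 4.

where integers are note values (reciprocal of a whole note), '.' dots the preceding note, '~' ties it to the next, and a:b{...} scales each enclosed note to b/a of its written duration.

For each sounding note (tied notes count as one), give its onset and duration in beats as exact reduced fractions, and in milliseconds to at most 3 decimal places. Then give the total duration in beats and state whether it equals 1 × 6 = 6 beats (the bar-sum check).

1) 0.0ms=0b +705.882ms=1b
2) 705.882ms=1b +705.882ms=1b
3) 1411.765ms=2b +705.882ms=1b
4) 2117.647ms=3b +2117.647ms=3b
Σ=6b of 6 (85bpm 6/8) — PASS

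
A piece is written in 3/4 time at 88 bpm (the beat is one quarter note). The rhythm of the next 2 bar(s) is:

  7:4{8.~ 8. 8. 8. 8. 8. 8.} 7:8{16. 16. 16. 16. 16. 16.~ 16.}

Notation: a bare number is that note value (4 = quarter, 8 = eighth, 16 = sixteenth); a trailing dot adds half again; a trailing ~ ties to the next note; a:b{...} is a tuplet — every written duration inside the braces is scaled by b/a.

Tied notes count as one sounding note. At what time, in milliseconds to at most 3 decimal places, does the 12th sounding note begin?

1. 0.0ms @ 0 + 584.416ms (6/7)
2. 584.416ms @ 6/7 + 292.208ms (3/7)
3. 876.623ms @ 9/7 + 292.208ms (3/7)
4. 1168.831ms @ 12/7 + 292.208ms (3/7)
5. 1461.039ms @ 15/7 + 292.208ms (3/7)
6. 1753.247ms @ 18/7 + 292.208ms (3/7)
7. 2045.455ms @ 3 + 292.208ms (3/7)
8. 2337.662ms @ 24/7 + 292.208ms (3/7)
9. 2629.87ms @ 27/7 + 292.208ms (3/7)
10. 2922.078ms @ 30/7 + 292.208ms (3/7)
11. 3214.286ms @ 33/7 + 292.208ms (3/7)
12. 3506.494ms @ 36/7 + 584.416ms (6/7)

note 12 onset = 36/7b = 3506.494ms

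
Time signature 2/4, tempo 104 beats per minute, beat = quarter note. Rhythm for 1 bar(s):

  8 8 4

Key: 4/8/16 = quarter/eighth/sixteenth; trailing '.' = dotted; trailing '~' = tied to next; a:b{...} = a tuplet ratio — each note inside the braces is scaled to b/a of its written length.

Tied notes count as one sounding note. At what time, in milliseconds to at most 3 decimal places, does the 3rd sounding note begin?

1. 0.0ms @ 0 + 288.462ms (1/2)
2. 288.462ms @ 1/2 + 288.462ms (1/2)
3. 576.923ms @ 1 + 576.923ms (1)

note 3 onset = 1b = 576.923ms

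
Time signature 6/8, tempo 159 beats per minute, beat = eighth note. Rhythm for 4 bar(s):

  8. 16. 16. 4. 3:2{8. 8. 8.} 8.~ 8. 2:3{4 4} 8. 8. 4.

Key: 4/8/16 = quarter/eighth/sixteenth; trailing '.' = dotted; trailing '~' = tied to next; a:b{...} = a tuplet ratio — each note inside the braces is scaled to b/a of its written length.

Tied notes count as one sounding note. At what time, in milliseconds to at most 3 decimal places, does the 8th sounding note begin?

1. 0.0ms @ 0 + 566.038ms (3/2)
2. 566.038ms @ 3/2 + 283.019ms (3/4)
3. 849.057ms @ 9/4 + 283.019ms (3/4)
4. 1132.075ms @ 3 + 1132.075ms (3)
5. 2264.151ms @ 6 + 377.358ms (1)
6. 2641.509ms @ 7 + 377.358ms (1)
7. 3018.868ms @ 8 + 377.358ms (1)
8. 3396.226ms @ 9 + 1132.075ms (3)
9. 4528.302ms @ 12 + 1132.075ms (3)
10. 5660.377ms @ 15 + 1132.075ms (3)
11. 6792.453ms @ 18 + 566.038ms (3/2)
12. 7358.491ms @ 39/2 + 566.038ms (3/2)
13. 7924.528ms @ 21 + 1132.075ms (3)

note 8 onset = 9b = 3396.226ms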